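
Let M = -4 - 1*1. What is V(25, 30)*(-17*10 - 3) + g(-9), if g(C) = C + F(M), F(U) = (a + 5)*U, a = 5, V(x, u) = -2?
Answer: 287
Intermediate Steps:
M = -5 (M = -4 - 1 = -5)
F(U) = 10*U (F(U) = (5 + 5)*U = 10*U)
g(C) = -50 + C (g(C) = C + 10*(-5) = C - 50 = -50 + C)
V(25, 30)*(-17*10 - 3) + g(-9) = -2*(-17*10 - 3) + (-50 - 9) = -2*(-170 - 3) - 59 = -2*(-173) - 59 = 346 - 59 = 287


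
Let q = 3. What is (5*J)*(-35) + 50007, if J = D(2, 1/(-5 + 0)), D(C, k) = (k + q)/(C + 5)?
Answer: 49937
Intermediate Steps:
D(C, k) = (3 + k)/(5 + C) (D(C, k) = (k + 3)/(C + 5) = (3 + k)/(5 + C))
J = ⅖ (J = (3 + 1/(-5 + 0))/(5 + 2) = (3 + 1/(-5))/7 = (3 - ⅕)/7 = (⅐)*(14/5) = ⅖ ≈ 0.40000)
(5*J)*(-35) + 50007 = (5*(⅖))*(-35) + 50007 = 2*(-35) + 50007 = -70 + 50007 = 49937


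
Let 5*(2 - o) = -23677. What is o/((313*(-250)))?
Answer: -23687/391250 ≈ -0.060542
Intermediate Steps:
o = 23687/5 (o = 2 - ⅕*(-23677) = 2 + 23677/5 = 23687/5 ≈ 4737.4)
o/((313*(-250))) = 23687/(5*((313*(-250)))) = (23687/5)/(-78250) = (23687/5)*(-1/78250) = -23687/391250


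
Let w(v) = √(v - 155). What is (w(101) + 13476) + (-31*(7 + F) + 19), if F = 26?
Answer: 12472 + 3*I*√6 ≈ 12472.0 + 7.3485*I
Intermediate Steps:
w(v) = √(-155 + v)
(w(101) + 13476) + (-31*(7 + F) + 19) = (√(-155 + 101) + 13476) + (-31*(7 + 26) + 19) = (√(-54) + 13476) + (-31*33 + 19) = (3*I*√6 + 13476) + (-1023 + 19) = (13476 + 3*I*√6) - 1004 = 12472 + 3*I*√6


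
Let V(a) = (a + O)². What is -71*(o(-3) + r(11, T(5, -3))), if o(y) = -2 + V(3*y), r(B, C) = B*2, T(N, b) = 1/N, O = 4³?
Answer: -216195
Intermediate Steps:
O = 64
V(a) = (64 + a)² (V(a) = (a + 64)² = (64 + a)²)
r(B, C) = 2*B
o(y) = -2 + (64 + 3*y)²
-71*(o(-3) + r(11, T(5, -3))) = -71*((-2 + (64 + 3*(-3))²) + 2*11) = -71*((-2 + (64 - 9)²) + 22) = -71*((-2 + 55²) + 22) = -71*((-2 + 3025) + 22) = -71*(3023 + 22) = -71*3045 = -216195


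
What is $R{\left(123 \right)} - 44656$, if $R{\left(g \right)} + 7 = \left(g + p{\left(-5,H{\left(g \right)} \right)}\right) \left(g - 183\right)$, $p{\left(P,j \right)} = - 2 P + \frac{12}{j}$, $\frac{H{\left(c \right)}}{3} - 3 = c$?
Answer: $- \frac{1105543}{21} \approx -52645.0$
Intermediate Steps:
$H{\left(c \right)} = 9 + 3 c$
$R{\left(g \right)} = -7 + \left(-183 + g\right) \left(10 + g + \frac{12}{9 + 3 g}\right)$ ($R{\left(g \right)} = -7 + \left(g + \left(\left(-2\right) \left(-5\right) + \frac{12}{9 + 3 g}\right)\right) \left(g - 183\right) = -7 + \left(g + \left(10 + \frac{12}{9 + 3 g}\right)\right) \left(-183 + g\right) = -7 + \left(10 + g + \frac{12}{9 + 3 g}\right) \left(-183 + g\right) = -7 + \left(-183 + g\right) \left(10 + g + \frac{12}{9 + 3 g}\right)$)
$R{\left(123 \right)} - 44656 = \frac{-6243 + 123^{3} - 289296 - 170 \cdot 123^{2}}{3 + 123} - 44656 = \frac{-6243 + 1860867 - 289296 - 2571930}{126} - 44656 = \frac{1}{126} \left(-1006602\right) - 44656 = - \frac{167767}{21} - 44656 = - \frac{1105543}{21}$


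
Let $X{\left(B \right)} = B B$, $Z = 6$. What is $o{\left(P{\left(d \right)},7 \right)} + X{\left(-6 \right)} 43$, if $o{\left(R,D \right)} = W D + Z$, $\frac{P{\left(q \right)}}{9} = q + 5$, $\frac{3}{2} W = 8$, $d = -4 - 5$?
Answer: $\frac{4774}{3} \approx 1591.3$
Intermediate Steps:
$d = -9$ ($d = -4 - 5 = -9$)
$W = \frac{16}{3}$ ($W = \frac{2}{3} \cdot 8 = \frac{16}{3} \approx 5.3333$)
$P{\left(q \right)} = 45 + 9 q$ ($P{\left(q \right)} = 9 \left(q + 5\right) = 9 \left(5 + q\right) = 45 + 9 q$)
$o{\left(R,D \right)} = 6 + \frac{16 D}{3}$ ($o{\left(R,D \right)} = \frac{16 D}{3} + 6 = 6 + \frac{16 D}{3}$)
$X{\left(B \right)} = B^{2}$
$o{\left(P{\left(d \right)},7 \right)} + X{\left(-6 \right)} 43 = \left(6 + \frac{16}{3} \cdot 7\right) + \left(-6\right)^{2} \cdot 43 = \left(6 + \frac{112}{3}\right) + 36 \cdot 43 = \frac{130}{3} + 1548 = \frac{4774}{3}$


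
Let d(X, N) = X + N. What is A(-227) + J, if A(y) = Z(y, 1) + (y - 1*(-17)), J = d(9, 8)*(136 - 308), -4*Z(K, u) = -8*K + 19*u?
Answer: -14371/4 ≈ -3592.8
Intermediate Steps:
d(X, N) = N + X
Z(K, u) = 2*K - 19*u/4 (Z(K, u) = -(-8*K + 19*u)/4 = 2*K - 19*u/4)
J = -2924 (J = (8 + 9)*(136 - 308) = 17*(-172) = -2924)
A(y) = 49/4 + 3*y (A(y) = (2*y - 19/4*1) + (y - 1*(-17)) = (2*y - 19/4) + (y + 17) = (-19/4 + 2*y) + (17 + y) = 49/4 + 3*y)
A(-227) + J = (49/4 + 3*(-227)) - 2924 = (49/4 - 681) - 2924 = -2675/4 - 2924 = -14371/4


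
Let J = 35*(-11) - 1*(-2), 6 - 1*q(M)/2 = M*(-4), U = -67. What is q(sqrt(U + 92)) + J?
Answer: -331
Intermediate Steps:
q(M) = 12 + 8*M (q(M) = 12 - 2*M*(-4) = 12 - (-8)*M = 12 + 8*M)
J = -383 (J = -385 + 2 = -383)
q(sqrt(U + 92)) + J = (12 + 8*sqrt(-67 + 92)) - 383 = (12 + 8*sqrt(25)) - 383 = (12 + 8*5) - 383 = (12 + 40) - 383 = 52 - 383 = -331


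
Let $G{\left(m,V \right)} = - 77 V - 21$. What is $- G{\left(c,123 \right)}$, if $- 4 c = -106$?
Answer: $9492$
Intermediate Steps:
$c = \frac{53}{2}$ ($c = \left(- \frac{1}{4}\right) \left(-106\right) = \frac{53}{2} \approx 26.5$)
$G{\left(m,V \right)} = -21 - 77 V$
$- G{\left(c,123 \right)} = - (-21 - 9471) = \left(-1\right) \left(-9492\right) = 9492$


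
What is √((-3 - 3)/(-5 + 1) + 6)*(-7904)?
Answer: -3952*√30 ≈ -21646.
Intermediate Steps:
√((-3 - 3)/(-5 + 1) + 6)*(-7904) = √(-6/(-4) + 6)*(-7904) = √(-6*(-¼) + 6)*(-7904) = √(3/2 + 6)*(-7904) = √(15/2)*(-7904) = (√30/2)*(-7904) = -3952*√30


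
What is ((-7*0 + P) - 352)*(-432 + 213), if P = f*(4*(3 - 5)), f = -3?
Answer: 71832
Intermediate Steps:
P = 24 (P = -12*(3 - 5) = -12*(-2) = -3*(-8) = 24)
((-7*0 + P) - 352)*(-432 + 213) = ((-7*0 + 24) - 352)*(-432 + 213) = ((0 + 24) - 352)*(-219) = (24 - 352)*(-219) = -328*(-219) = 71832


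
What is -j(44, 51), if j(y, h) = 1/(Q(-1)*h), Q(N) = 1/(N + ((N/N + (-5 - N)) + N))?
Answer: 5/51 ≈ 0.098039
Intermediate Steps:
Q(N) = 1/(-4 + N) (Q(N) = 1/(N + ((1 + (-5 - N)) + N)) = 1/(N + ((-4 - N) + N)) = 1/(N - 4) = 1/(-4 + N))
j(y, h) = -5/h (j(y, h) = 1/(h/(-4 - 1)) = 1/(h/(-5)) = 1/(-h/5) = -5/h)
-j(44, 51) = -(-5)/51 = -1*(-5/51) = 5/51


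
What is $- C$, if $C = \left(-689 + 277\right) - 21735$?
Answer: $22147$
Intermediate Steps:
$C = -22147$ ($C = -412 - 21735 = -22147$)
$- C = \left(-1\right) \left(-22147\right) = 22147$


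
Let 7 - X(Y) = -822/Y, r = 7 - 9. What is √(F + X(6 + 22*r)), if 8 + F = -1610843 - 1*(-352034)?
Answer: I*√454438219/19 ≈ 1122.0*I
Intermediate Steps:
r = -2
X(Y) = 7 + 822/Y (X(Y) = 7 - (-822)/Y = 7 + 822/Y)
F = -1258817 (F = -8 + (-1610843 - 1*(-352034)) = -8 + (-1610843 + 352034) = -8 - 1258809 = -1258817)
√(F + X(6 + 22*r)) = √(-1258817 + (7 + 822/(6 + 22*(-2)))) = √(-1258817 + (7 + 822/(6 - 44))) = √(-1258817 + (7 + 822/(-38))) = √(-1258817 + (7 + 822*(-1/38))) = √(-1258817 + (7 - 411/19)) = √(-1258817 - 278/19) = √(-23917801/19) = I*√454438219/19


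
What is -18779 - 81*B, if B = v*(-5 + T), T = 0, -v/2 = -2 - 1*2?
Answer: -15539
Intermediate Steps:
v = 8 (v = -2*(-2 - 1*2) = -2*(-2 - 2) = -2*(-4) = 8)
B = -40 (B = 8*(-5 + 0) = 8*(-5) = -40)
-18779 - 81*B = -18779 - 81*(-40) = -18779 + 3240 = -15539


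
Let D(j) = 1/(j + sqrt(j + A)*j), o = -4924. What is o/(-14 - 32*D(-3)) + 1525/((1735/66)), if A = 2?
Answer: 38008536/80851 - 59088*I/233 ≈ 470.11 - 253.6*I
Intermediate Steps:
D(j) = 1/(j + j*sqrt(2 + j)) (D(j) = 1/(j + sqrt(j + 2)*j) = 1/(j + sqrt(2 + j)*j) = 1/(j + j*sqrt(2 + j)))
o/(-14 - 32*D(-3)) + 1525/((1735/66)) = -4924/(-14 - 32/((-3)*(1 + sqrt(2 - 3)))) + 1525/((1735/66)) = -4924/(-14 - (-32)/(3*(1 + sqrt(-1)))) + 1525/((1735*(1/66))) = -4924/(-14 - (-32)/(3*(1 + I))) + 1525/(1735/66) = -4924/(-14 - (-32)*(1 - I)/2/3) + 1525*(66/1735) = -4924/(-14 - (-16)*(1 - I)/3) + 20130/347 = -4924/(-14 + 16*(1 - I)/3) + 20130/347 = 20130/347 - 4924/(-14 + 16*(1 - I)/3)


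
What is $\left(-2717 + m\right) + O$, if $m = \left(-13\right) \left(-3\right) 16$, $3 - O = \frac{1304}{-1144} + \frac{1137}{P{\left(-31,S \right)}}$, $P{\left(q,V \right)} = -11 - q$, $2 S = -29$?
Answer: $- \frac{6136731}{2860} \approx -2145.7$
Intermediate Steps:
$S = - \frac{29}{2}$ ($S = \frac{1}{2} \left(-29\right) = - \frac{29}{2} \approx -14.5$)
$O = - \frac{150751}{2860}$ ($O = 3 - \left(\frac{1304}{-1144} + \frac{1137}{-11 - -31}\right) = 3 - \left(1304 \left(- \frac{1}{1144}\right) + \frac{1137}{-11 + 31}\right) = 3 - \left(- \frac{163}{143} + \frac{1137}{20}\right) = 3 - \frac{159331}{2860} = - \frac{150751}{2860} \approx -52.71$)
$m = 624$ ($m = 39 \cdot 16 = 624$)
$\left(-2717 + m\right) + O = \left(-2717 + 624\right) - \frac{150751}{2860} = -2093 - \frac{150751}{2860} = - \frac{6136731}{2860}$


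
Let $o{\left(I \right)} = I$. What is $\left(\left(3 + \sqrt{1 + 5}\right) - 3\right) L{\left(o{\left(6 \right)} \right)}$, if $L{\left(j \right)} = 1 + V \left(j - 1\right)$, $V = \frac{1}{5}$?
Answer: $2 \sqrt{6} \approx 4.899$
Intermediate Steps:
$V = \frac{1}{5} \approx 0.2$
$L{\left(j \right)} = \frac{4}{5} + \frac{j}{5}$ ($L{\left(j \right)} = 1 + \frac{j - 1}{5} = 1 + \frac{-1 + j}{5} = 1 + \left(- \frac{1}{5} + \frac{j}{5}\right) = \frac{4}{5} + \frac{j}{5}$)
$\left(\left(3 + \sqrt{1 + 5}\right) - 3\right) L{\left(o{\left(6 \right)} \right)} = \left(\left(3 + \sqrt{1 + 5}\right) - 3\right) \left(\frac{4}{5} + \frac{1}{5} \cdot 6\right) = \left(\left(3 + \sqrt{6}\right) - 3\right) \left(\frac{4}{5} + \frac{6}{5}\right) = \sqrt{6} \cdot 2 = 2 \sqrt{6}$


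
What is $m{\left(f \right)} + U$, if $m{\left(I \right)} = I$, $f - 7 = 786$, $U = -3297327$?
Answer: $-3296534$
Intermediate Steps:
$f = 793$ ($f = 7 + 786 = 793$)
$m{\left(f \right)} + U = 793 - 3297327 = -3296534$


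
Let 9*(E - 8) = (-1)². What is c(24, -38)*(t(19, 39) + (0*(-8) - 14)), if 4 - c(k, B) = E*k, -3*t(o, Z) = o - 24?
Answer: 21164/9 ≈ 2351.6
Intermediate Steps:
E = 73/9 (E = 8 + (⅑)*(-1)² = 8 + (⅑)*1 = 8 + ⅑ = 73/9 ≈ 8.1111)
t(o, Z) = 8 - o/3 (t(o, Z) = -(o - 24)/3 = -(-24 + o)/3 = 8 - o/3)
c(k, B) = 4 - 73*k/9
c(24, -38)*(t(19, 39) + (0*(-8) - 14)) = (4 - 73/9*24)*((8 - ⅓*19) + (0*(-8) - 14)) = (4 - 584/3)*((8 - 19/3) + (0 - 14)) = -572*(5/3 - 14)/3 = -572/3*(-37/3) = 21164/9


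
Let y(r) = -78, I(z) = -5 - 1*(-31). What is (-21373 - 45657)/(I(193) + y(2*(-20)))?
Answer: 33515/26 ≈ 1289.0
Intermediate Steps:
I(z) = 26 (I(z) = -5 + 31 = 26)
(-21373 - 45657)/(I(193) + y(2*(-20))) = (-21373 - 45657)/(26 - 78) = -67030/(-52) = -67030*(-1/52) = 33515/26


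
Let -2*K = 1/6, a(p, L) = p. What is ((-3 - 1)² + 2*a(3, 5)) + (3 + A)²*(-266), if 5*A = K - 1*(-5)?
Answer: -7557493/1800 ≈ -4198.6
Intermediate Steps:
K = -1/12 (K = -½/6 = -½*⅙ = -1/12 ≈ -0.083333)
A = 59/60 (A = (-1/12 - 1*(-5))/5 = (-1/12 + 5)/5 = (⅕)*(59/12) = 59/60 ≈ 0.98333)
((-3 - 1)² + 2*a(3, 5)) + (3 + A)²*(-266) = ((-3 - 1)² + 2*3) + (3 + 59/60)²*(-266) = ((-4)² + 6) + (239/60)²*(-266) = (16 + 6) + (57121/3600)*(-266) = 22 - 7597093/1800 = -7557493/1800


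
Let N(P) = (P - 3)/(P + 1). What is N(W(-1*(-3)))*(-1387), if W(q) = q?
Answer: 0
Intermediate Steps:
N(P) = (-3 + P)/(1 + P)
N(W(-1*(-3)))*(-1387) = ((-3 - 1*(-3))/(1 - 1*(-3)))*(-1387) = ((-3 + 3)/(1 + 3))*(-1387) = (0/4)*(-1387) = ((1/4)*0)*(-1387) = 0*(-1387) = 0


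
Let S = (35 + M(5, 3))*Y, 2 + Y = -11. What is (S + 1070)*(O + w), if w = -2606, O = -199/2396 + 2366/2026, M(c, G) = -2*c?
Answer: -4710273531215/2427148 ≈ -1.9407e+6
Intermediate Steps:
Y = -13 (Y = -2 - 11 = -13)
O = 2632881/2427148 (O = -199*1/2396 + 2366*(1/2026) = -199/2396 + 1183/1013 = 2632881/2427148 ≈ 1.0848)
S = -325 (S = (35 - 2*5)*(-13) = (35 - 10)*(-13) = 25*(-13) = -325)
(S + 1070)*(O + w) = (-325 + 1070)*(2632881/2427148 - 2606) = 745*(-6322514807/2427148) = -4710273531215/2427148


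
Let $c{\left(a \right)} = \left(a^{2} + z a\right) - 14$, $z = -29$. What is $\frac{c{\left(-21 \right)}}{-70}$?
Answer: $- \frac{74}{5} \approx -14.8$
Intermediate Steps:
$c{\left(a \right)} = -14 + a^{2} - 29 a$ ($c{\left(a \right)} = \left(a^{2} - 29 a\right) - 14 = -14 + a^{2} - 29 a$)
$\frac{c{\left(-21 \right)}}{-70} = \frac{-14 + \left(-21\right)^{2} - -609}{-70} = \left(-14 + 441 + 609\right) \left(- \frac{1}{70}\right) = 1036 \left(- \frac{1}{70}\right) = - \frac{74}{5}$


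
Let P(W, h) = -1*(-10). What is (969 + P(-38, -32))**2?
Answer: 958441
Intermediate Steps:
P(W, h) = 10
(969 + P(-38, -32))**2 = (969 + 10)**2 = 979**2 = 958441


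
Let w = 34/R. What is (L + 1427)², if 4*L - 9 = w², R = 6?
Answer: 669308641/324 ≈ 2.0658e+6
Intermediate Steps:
w = 17/3 (w = 34/6 = 34*(⅙) = 17/3 ≈ 5.6667)
L = 185/18 (L = 9/4 + (17/3)²/4 = 9/4 + (¼)*(289/9) = 9/4 + 289/36 = 185/18 ≈ 10.278)
(L + 1427)² = (185/18 + 1427)² = (25871/18)² = 669308641/324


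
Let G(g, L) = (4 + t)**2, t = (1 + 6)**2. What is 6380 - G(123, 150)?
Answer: 3571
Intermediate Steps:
t = 49 (t = 7**2 = 49)
G(g, L) = 2809 (G(g, L) = (4 + 49)**2 = 53**2 = 2809)
6380 - G(123, 150) = 6380 - 1*2809 = 6380 - 2809 = 3571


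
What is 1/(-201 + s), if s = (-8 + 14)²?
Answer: -1/165 ≈ -0.0060606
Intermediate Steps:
s = 36 (s = 6² = 36)
1/(-201 + s) = 1/(-201 + 36) = 1/(-165) = -1/165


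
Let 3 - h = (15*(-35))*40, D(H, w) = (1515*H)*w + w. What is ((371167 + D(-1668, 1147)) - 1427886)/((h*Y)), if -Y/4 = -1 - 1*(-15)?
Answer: 362443439/147021 ≈ 2465.3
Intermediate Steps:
D(H, w) = w + 1515*H*w (D(H, w) = 1515*H*w + w = w + 1515*H*w)
Y = -56 (Y = -4*(-1 - 1*(-15)) = -4*(-1 + 15) = -4*14 = -56)
h = 21003 (h = 3 - 15*(-35)*40 = 3 - (-525)*40 = 3 - 1*(-21000) = 3 + 21000 = 21003)
((371167 + D(-1668, 1147)) - 1427886)/((h*Y)) = ((371167 + 1147*(1 + 1515*(-1668))) - 1427886)/((21003*(-56))) = ((371167 + 1147*(1 - 2527020)) - 1427886)/(-1176168) = ((371167 + 1147*(-2527019)) - 1427886)*(-1/1176168) = ((371167 - 2898490793) - 1427886)*(-1/1176168) = (-2898119626 - 1427886)*(-1/1176168) = -2899547512*(-1/1176168) = 362443439/147021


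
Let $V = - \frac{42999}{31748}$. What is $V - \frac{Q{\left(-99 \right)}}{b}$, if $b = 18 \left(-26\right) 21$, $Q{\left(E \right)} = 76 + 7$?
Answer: $- \frac{26247443}{19501209} \approx -1.3459$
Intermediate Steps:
$Q{\left(E \right)} = 83$
$b = -9828$ ($b = \left(-468\right) 21 = -9828$)
$V = - \frac{42999}{31748}$ ($V = \left(-42999\right) \frac{1}{31748} = - \frac{42999}{31748} \approx -1.3544$)
$V - \frac{Q{\left(-99 \right)}}{b} = - \frac{42999}{31748} - \frac{83}{-9828} = - \frac{42999}{31748} - 83 \left(- \frac{1}{9828}\right) = - \frac{42999}{31748} - - \frac{83}{9828} = - \frac{42999}{31748} + \frac{83}{9828} = - \frac{26247443}{19501209}$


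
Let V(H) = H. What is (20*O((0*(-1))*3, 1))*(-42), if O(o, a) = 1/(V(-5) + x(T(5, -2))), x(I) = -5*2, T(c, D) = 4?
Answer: 56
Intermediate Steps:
x(I) = -10
O(o, a) = -1/15 (O(o, a) = 1/(-5 - 10) = 1/(-15) = -1/15)
(20*O((0*(-1))*3, 1))*(-42) = (20*(-1/15))*(-42) = -4/3*(-42) = 56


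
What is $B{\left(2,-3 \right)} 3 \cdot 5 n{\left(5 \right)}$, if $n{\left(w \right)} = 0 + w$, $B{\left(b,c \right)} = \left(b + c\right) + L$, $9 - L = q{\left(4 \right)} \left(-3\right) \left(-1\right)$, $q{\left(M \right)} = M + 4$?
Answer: $-1200$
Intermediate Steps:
$q{\left(M \right)} = 4 + M$
$L = -15$ ($L = 9 - \left(4 + 4\right) \left(-3\right) \left(-1\right) = 9 - 8 \left(-3\right) \left(-1\right) = 9 - \left(-24\right) \left(-1\right) = 9 - 24 = -15$)
$B{\left(b,c \right)} = -15 + b + c$ ($B{\left(b,c \right)} = \left(b + c\right) - 15 = -15 + b + c$)
$n{\left(w \right)} = w$
$B{\left(2,-3 \right)} 3 \cdot 5 n{\left(5 \right)} = \left(-15 + 2 - 3\right) 3 \cdot 5 \cdot 5 = \left(-16\right) 3 \cdot 5 \cdot 5 = \left(-48\right) 5 \cdot 5 = \left(-240\right) 5 = -1200$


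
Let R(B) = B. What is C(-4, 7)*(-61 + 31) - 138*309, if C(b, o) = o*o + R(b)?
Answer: -43992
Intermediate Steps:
C(b, o) = b + o² (C(b, o) = o*o + b = o² + b = b + o²)
C(-4, 7)*(-61 + 31) - 138*309 = (-4 + 7²)*(-61 + 31) - 138*309 = (-4 + 49)*(-30) - 1*42642 = 45*(-30) - 42642 = -1350 - 42642 = -43992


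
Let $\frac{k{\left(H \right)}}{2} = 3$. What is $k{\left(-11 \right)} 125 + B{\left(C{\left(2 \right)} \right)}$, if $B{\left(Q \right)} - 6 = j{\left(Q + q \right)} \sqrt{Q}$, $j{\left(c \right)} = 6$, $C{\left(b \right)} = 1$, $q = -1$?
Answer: $762$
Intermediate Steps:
$k{\left(H \right)} = 6$ ($k{\left(H \right)} = 2 \cdot 3 = 6$)
$B{\left(Q \right)} = 6 + 6 \sqrt{Q}$
$k{\left(-11 \right)} 125 + B{\left(C{\left(2 \right)} \right)} = 6 \cdot 125 + \left(6 + 6 \sqrt{1}\right) = 750 + \left(6 + 6 \cdot 1\right) = 750 + \left(6 + 6\right) = 750 + 12 = 762$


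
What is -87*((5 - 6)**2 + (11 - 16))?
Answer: 348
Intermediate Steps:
-87*((5 - 6)**2 + (11 - 16)) = -87*((-1)**2 - 5) = -87*(1 - 5) = -87*(-4) = 348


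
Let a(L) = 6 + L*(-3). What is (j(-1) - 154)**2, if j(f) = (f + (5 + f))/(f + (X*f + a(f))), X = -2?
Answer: 2362369/100 ≈ 23624.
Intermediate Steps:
a(L) = 6 - 3*L
j(f) = (5 + 2*f)/(6 - 4*f) (j(f) = (f + (5 + f))/(f + (-2*f + (6 - 3*f))) = (5 + 2*f)/(f + (6 - 5*f)) = (5 + 2*f)/(6 - 4*f))
(j(-1) - 154)**2 = ((-5 - 2*(-1))/(2*(-3 + 2*(-1))) - 154)**2 = ((-5 + 2)/(2*(-3 - 2)) - 154)**2 = ((1/2)*(-3)/(-5) - 154)**2 = ((1/2)*(-1/5)*(-3) - 154)**2 = (3/10 - 154)**2 = (-1537/10)**2 = 2362369/100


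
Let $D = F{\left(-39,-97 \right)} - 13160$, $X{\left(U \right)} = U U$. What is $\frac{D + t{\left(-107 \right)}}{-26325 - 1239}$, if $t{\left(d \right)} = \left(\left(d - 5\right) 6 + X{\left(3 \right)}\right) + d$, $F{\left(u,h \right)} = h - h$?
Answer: $\frac{6965}{13782} \approx 0.50537$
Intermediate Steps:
$F{\left(u,h \right)} = 0$
$X{\left(U \right)} = U^{2}$
$t{\left(d \right)} = -21 + 7 d$ ($t{\left(d \right)} = \left(\left(d - 5\right) 6 + 3^{2}\right) + d = \left(\left(-5 + d\right) 6 + 9\right) + d = \left(\left(-30 + 6 d\right) + 9\right) + d = \left(-21 + 6 d\right) + d = -21 + 7 d$)
$D = -13160$ ($D = 0 - 13160 = -13160$)
$\frac{D + t{\left(-107 \right)}}{-26325 - 1239} = \frac{-13160 + \left(-21 + 7 \left(-107\right)\right)}{-26325 - 1239} = \frac{-13160 - 770}{-27564} = \left(-13160 - 770\right) \left(- \frac{1}{27564}\right) = \left(-13930\right) \left(- \frac{1}{27564}\right) = \frac{6965}{13782}$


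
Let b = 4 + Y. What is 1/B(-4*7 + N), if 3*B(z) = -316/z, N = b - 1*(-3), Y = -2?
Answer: 69/316 ≈ 0.21835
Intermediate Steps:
b = 2 (b = 4 - 2 = 2)
N = 5 (N = 2 - 1*(-3) = 2 + 3 = 5)
B(z) = -316/(3*z) (B(z) = (-316/z)/3 = -316/(3*z))
1/B(-4*7 + N) = 1/(-316/(3*(-4*7 + 5))) = 1/(-316/(3*(-28 + 5))) = 1/(-316/3/(-23)) = 1/(-316/3*(-1/23)) = 1/(316/69) = 69/316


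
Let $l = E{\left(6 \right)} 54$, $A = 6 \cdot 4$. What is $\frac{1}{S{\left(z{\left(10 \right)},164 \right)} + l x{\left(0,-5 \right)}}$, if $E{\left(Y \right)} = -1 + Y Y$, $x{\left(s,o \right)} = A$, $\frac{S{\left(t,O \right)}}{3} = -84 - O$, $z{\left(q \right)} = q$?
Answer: $\frac{1}{44616} \approx 2.2413 \cdot 10^{-5}$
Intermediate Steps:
$S{\left(t,O \right)} = -252 - 3 O$ ($S{\left(t,O \right)} = 3 \left(-84 - O\right) = -252 - 3 O$)
$A = 24$
$x{\left(s,o \right)} = 24$
$E{\left(Y \right)} = -1 + Y^{2}$
$l = 1890$ ($l = \left(-1 + 6^{2}\right) 54 = \left(-1 + 36\right) 54 = 35 \cdot 54 = 1890$)
$\frac{1}{S{\left(z{\left(10 \right)},164 \right)} + l x{\left(0,-5 \right)}} = \frac{1}{\left(-252 - 492\right) + 1890 \cdot 24} = \frac{1}{\left(-252 - 492\right) + 45360} = \frac{1}{-744 + 45360} = \frac{1}{44616}$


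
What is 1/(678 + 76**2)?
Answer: 1/6454 ≈ 0.00015494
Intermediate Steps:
1/(678 + 76**2) = 1/(678 + 5776) = 1/6454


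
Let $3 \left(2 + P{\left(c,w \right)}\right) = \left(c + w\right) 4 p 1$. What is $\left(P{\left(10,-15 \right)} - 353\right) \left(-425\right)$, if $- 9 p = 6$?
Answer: $\frac{1340875}{9} \approx 1.4899 \cdot 10^{5}$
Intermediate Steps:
$p = - \frac{2}{3}$ ($p = \left(- \frac{1}{9}\right) 6 = - \frac{2}{3} \approx -0.66667$)
$P{\left(c,w \right)} = -2 - \frac{8 c}{9} - \frac{8 w}{9}$ ($P{\left(c,w \right)} = -2 + \frac{\left(c + w\right) 4 \left(- \frac{2}{3}\right) 1}{3} = -2 + \frac{\left(4 c + 4 w\right) \left(- \frac{2}{3}\right) 1}{3} = -2 + \frac{\left(- \frac{8 c}{3} - \frac{8 w}{3}\right) 1}{3} = -2 + \frac{- \frac{8 c}{3} - \frac{8 w}{3}}{3} = -2 - \left(\frac{8 c}{9} + \frac{8 w}{9}\right) = -2 - \frac{8 c}{9} - \frac{8 w}{9}$)
$\left(P{\left(10,-15 \right)} - 353\right) \left(-425\right) = \left(\left(-2 - \frac{80}{9} - - \frac{40}{3}\right) - 353\right) \left(-425\right) = \left(\left(-2 - \frac{80}{9} + \frac{40}{3}\right) - 353\right) \left(-425\right) = \left(\frac{22}{9} - 353\right) \left(-425\right) = \left(- \frac{3155}{9}\right) \left(-425\right) = \frac{1340875}{9}$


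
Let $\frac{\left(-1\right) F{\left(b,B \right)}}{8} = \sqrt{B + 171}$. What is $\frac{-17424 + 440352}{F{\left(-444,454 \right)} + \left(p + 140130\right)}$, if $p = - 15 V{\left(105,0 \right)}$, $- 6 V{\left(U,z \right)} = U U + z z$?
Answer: $\frac{845856}{334985} \approx 2.5251$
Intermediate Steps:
$F{\left(b,B \right)} = - 8 \sqrt{171 + B}$ ($F{\left(b,B \right)} = - 8 \sqrt{B + 171} = - 8 \sqrt{171 + B}$)
$V{\left(U,z \right)} = - \frac{U^{2}}{6} - \frac{z^{2}}{6}$ ($V{\left(U,z \right)} = - \frac{U U + z z}{6} = - \frac{U^{2} + z^{2}}{6} = - \frac{U^{2}}{6} - \frac{z^{2}}{6}$)
$p = \frac{55125}{2}$ ($p = - 15 \left(- \frac{105^{2}}{6} - \frac{0^{2}}{6}\right) = - 15 \left(\left(- \frac{1}{6}\right) 11025 - 0\right) = - 15 \left(- \frac{3675}{2} + 0\right) = \left(-15\right) \left(- \frac{3675}{2}\right) = \frac{55125}{2} \approx 27563.0$)
$\frac{-17424 + 440352}{F{\left(-444,454 \right)} + \left(p + 140130\right)} = \frac{-17424 + 440352}{- 8 \sqrt{171 + 454} + \left(\frac{55125}{2} + 140130\right)} = \frac{422928}{- 8 \sqrt{625} + \frac{335385}{2}} = \frac{422928}{\left(-8\right) 25 + \frac{335385}{2}} = \frac{422928}{-200 + \frac{335385}{2}} = \frac{422928}{\frac{334985}{2}} = 422928 \cdot \frac{2}{334985} = \frac{845856}{334985}$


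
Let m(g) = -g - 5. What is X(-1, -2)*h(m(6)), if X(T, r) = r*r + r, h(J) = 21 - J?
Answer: 64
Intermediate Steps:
m(g) = -5 - g
X(T, r) = r + r² (X(T, r) = r² + r = r + r²)
X(-1, -2)*h(m(6)) = (-2*(1 - 2))*(21 - (-5 - 1*6)) = (-2*(-1))*(21 - (-5 - 6)) = 2*(21 - 1*(-11)) = 2*(21 + 11) = 2*32 = 64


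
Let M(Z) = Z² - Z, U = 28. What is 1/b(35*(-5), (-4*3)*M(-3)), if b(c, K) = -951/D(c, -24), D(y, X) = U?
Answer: -28/951 ≈ -0.029443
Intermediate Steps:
D(y, X) = 28
b(c, K) = -951/28
1/b(35*(-5), (-4*3)*M(-3)) = 1/(-951/28) = -28/951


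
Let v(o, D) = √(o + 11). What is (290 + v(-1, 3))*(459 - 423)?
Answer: 10440 + 36*√10 ≈ 10554.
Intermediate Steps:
v(o, D) = √(11 + o)
(290 + v(-1, 3))*(459 - 423) = (290 + √(11 - 1))*(459 - 423) = (290 + √10)*36 = 10440 + 36*√10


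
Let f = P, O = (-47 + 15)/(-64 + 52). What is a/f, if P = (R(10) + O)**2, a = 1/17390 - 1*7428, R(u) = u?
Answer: -1162556271/25111160 ≈ -46.296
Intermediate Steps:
O = 8/3 (O = -32/(-12) = -32*(-1/12) = 8/3 ≈ 2.6667)
a = -129172919/17390 (a = 1/17390 - 7428 = -129172919/17390 ≈ -7428.0)
P = 1444/9 (P = (10 + 8/3)**2 = (38/3)**2 = 1444/9 ≈ 160.44)
f = 1444/9 ≈ 160.44
a/f = -129172919/(17390*1444/9) = -129172919/17390*9/1444 = -1162556271/25111160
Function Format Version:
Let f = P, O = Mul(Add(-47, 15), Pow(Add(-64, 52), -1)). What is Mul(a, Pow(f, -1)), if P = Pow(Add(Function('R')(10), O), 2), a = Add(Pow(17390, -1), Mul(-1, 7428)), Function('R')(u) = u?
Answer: Rational(-1162556271, 25111160) ≈ -46.296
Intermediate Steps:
O = Rational(8, 3) (O = Mul(-32, Pow(-12, -1)) = Mul(-32, Rational(-1, 12)) = Rational(8, 3) ≈ 2.6667)
a = Rational(-129172919, 17390) (a = Add(Rational(1, 17390), -7428) = Rational(-129172919, 17390) ≈ -7428.0)
P = Rational(1444, 9) (P = Pow(Add(10, Rational(8, 3)), 2) = Pow(Rational(38, 3), 2) = Rational(1444, 9) ≈ 160.44)
f = Rational(1444, 9) ≈ 160.44
Mul(a, Pow(f, -1)) = Mul(Rational(-129172919, 17390), Pow(Rational(1444, 9), -1)) = Mul(Rational(-129172919, 17390), Rational(9, 1444)) = Rational(-1162556271, 25111160)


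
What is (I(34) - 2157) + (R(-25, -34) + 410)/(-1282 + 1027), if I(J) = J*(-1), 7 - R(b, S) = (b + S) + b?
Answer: -186402/85 ≈ -2193.0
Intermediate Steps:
R(b, S) = 7 - S - 2*b (R(b, S) = 7 - ((b + S) + b) = 7 - ((S + b) + b) = 7 - (S + 2*b) = 7 + (-S - 2*b) = 7 - S - 2*b)
I(J) = -J
(I(34) - 2157) + (R(-25, -34) + 410)/(-1282 + 1027) = (-1*34 - 2157) + ((7 - 1*(-34) - 2*(-25)) + 410)/(-1282 + 1027) = (-34 - 2157) + ((7 + 34 + 50) + 410)/(-255) = -2191 + (91 + 410)*(-1/255) = -2191 + 501*(-1/255) = -2191 - 167/85 = -186402/85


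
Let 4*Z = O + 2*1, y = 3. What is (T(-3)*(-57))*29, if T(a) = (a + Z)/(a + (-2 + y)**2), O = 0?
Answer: -8265/4 ≈ -2066.3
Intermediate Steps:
Z = 1/2 (Z = (0 + 2*1)/4 = (0 + 2)/4 = (1/4)*2 = 1/2 ≈ 0.50000)
T(a) = (1/2 + a)/(1 + a) (T(a) = (a + 1/2)/(a + (-2 + 3)**2) = (1/2 + a)/(a + 1**2) = (1/2 + a)/(a + 1) = (1/2 + a)/(1 + a))
(T(-3)*(-57))*29 = (((1/2 - 3)/(1 - 3))*(-57))*29 = ((-5/2/(-2))*(-57))*29 = (-1/2*(-5/2)*(-57))*29 = ((5/4)*(-57))*29 = -285/4*29 = -8265/4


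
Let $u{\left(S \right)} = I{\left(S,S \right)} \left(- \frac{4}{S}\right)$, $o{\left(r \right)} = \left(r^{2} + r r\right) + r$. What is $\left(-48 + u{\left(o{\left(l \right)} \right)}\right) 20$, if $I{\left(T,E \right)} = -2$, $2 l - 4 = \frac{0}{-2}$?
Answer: $-944$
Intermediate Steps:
$l = 2$ ($l = 2 + \frac{0 \frac{1}{-2}}{2} = 2 + \frac{0 \left(- \frac{1}{2}\right)}{2} = 2 + \frac{1}{2} \cdot 0 = 2 + 0 = 2$)
$o{\left(r \right)} = r + 2 r^{2}$ ($o{\left(r \right)} = \left(r^{2} + r^{2}\right) + r = 2 r^{2} + r = r + 2 r^{2}$)
$u{\left(S \right)} = \frac{8}{S}$ ($u{\left(S \right)} = - 2 \left(- \frac{4}{S}\right) = \frac{8}{S}$)
$\left(-48 + u{\left(o{\left(l \right)} \right)}\right) 20 = \left(-48 + \frac{8}{2 \left(1 + 2 \cdot 2\right)}\right) 20 = \left(-48 + \frac{8}{2 \left(1 + 4\right)}\right) 20 = \left(-48 + \frac{8}{2 \cdot 5}\right) 20 = \left(-48 + \frac{8}{10}\right) 20 = \left(-48 + 8 \cdot \frac{1}{10}\right) 20 = \left(-48 + \frac{4}{5}\right) 20 = \left(- \frac{236}{5}\right) 20 = -944$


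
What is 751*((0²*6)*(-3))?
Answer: 0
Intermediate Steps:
751*((0²*6)*(-3)) = 751*((0*6)*(-3)) = 751*(0*(-3)) = 751*0 = 0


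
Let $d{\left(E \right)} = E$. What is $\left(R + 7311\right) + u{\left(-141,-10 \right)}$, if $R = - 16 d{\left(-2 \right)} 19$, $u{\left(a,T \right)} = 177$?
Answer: $8096$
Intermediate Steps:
$R = 608$ ($R = \left(-16\right) \left(-2\right) 19 = 32 \cdot 19 = 608$)
$\left(R + 7311\right) + u{\left(-141,-10 \right)} = \left(608 + 7311\right) + 177 = 7919 + 177 = 8096$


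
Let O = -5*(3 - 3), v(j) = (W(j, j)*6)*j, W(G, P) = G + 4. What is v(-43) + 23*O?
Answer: 10062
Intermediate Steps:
W(G, P) = 4 + G
v(j) = j*(24 + 6*j) (v(j) = ((4 + j)*6)*j = (24 + 6*j)*j = j*(24 + 6*j))
O = 0 (O = -5*0 = 0)
v(-43) + 23*O = 6*(-43)*(4 - 43) + 23*0 = 6*(-43)*(-39) + 0 = 10062 + 0 = 10062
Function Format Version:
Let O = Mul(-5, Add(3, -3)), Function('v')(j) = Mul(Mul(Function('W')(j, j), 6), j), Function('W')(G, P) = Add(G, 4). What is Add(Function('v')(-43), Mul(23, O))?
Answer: 10062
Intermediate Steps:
Function('W')(G, P) = Add(4, G)
Function('v')(j) = Mul(j, Add(24, Mul(6, j))) (Function('v')(j) = Mul(Mul(Add(4, j), 6), j) = Mul(Add(24, Mul(6, j)), j) = Mul(j, Add(24, Mul(6, j))))
O = 0 (O = Mul(-5, 0) = 0)
Add(Function('v')(-43), Mul(23, O)) = Add(Mul(6, -43, Add(4, -43)), Mul(23, 0)) = Add(Mul(6, -43, -39), 0) = Add(10062, 0) = 10062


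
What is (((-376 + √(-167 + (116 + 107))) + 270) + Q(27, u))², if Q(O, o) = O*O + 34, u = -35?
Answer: 431705 + 2628*√14 ≈ 4.4154e+5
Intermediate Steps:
Q(O, o) = 34 + O² (Q(O, o) = O² + 34 = 34 + O²)
(((-376 + √(-167 + (116 + 107))) + 270) + Q(27, u))² = (((-376 + √(-167 + (116 + 107))) + 270) + (34 + 27²))² = (((-376 + √(-167 + 223)) + 270) + (34 + 729))² = (((-376 + √56) + 270) + 763)² = (((-376 + 2*√14) + 270) + 763)² = ((-106 + 2*√14) + 763)² = (657 + 2*√14)²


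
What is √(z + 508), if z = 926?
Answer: √1434 ≈ 37.868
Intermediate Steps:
√(z + 508) = √(926 + 508) = √1434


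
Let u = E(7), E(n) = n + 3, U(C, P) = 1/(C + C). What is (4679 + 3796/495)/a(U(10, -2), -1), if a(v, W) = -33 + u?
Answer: -2319901/11385 ≈ -203.77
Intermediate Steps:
U(C, P) = 1/(2*C)
E(n) = 3 + n
u = 10 (u = 3 + 7 = 10)
a(v, W) = -23 (a(v, W) = -33 + 10 = -23)
(4679 + 3796/495)/a(U(10, -2), -1) = (4679 + 3796/495)/(-23) = (4679 + 3796*(1/495))*(-1/23) = (4679 + 3796/495)*(-1/23) = (2319901/495)*(-1/23) = -2319901/11385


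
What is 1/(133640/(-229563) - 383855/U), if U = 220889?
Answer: -50707941507/117638511325 ≈ -0.43105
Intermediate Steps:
1/(133640/(-229563) - 383855/U) = 1/(133640/(-229563) - 383855/220889) = 1/(133640*(-1/229563) - 383855*1/220889) = 1/(-133640/229563 - 383855/220889) = 1/(-117638511325/50707941507) = -50707941507/117638511325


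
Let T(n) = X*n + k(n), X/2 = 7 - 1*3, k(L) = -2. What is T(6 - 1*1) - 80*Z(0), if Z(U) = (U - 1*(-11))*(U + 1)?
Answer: -842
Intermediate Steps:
X = 8 (X = 2*(7 - 1*3) = 2*(7 - 3) = 2*4 = 8)
Z(U) = (1 + U)*(11 + U) (Z(U) = (U + 11)*(1 + U) = (11 + U)*(1 + U) = (1 + U)*(11 + U))
T(n) = -2 + 8*n (T(n) = 8*n - 2 = -2 + 8*n)
T(6 - 1*1) - 80*Z(0) = (-2 + 8*(6 - 1*1)) - 80*(11 + 0² + 12*0) = (-2 + 8*(6 - 1)) - 80*(11 + 0 + 0) = (-2 + 8*5) - 80*11 = (-2 + 40) - 880 = 38 - 880 = -842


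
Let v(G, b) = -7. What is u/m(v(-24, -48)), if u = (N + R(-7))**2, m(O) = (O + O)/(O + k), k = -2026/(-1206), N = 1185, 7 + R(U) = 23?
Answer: 2313611204/4221 ≈ 5.4812e+5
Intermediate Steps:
R(U) = 16 (R(U) = -7 + 23 = 16)
k = 1013/603 (k = -2026*(-1/1206) = 1013/603 ≈ 1.6799)
m(O) = 2*O/(1013/603 + O) (m(O) = (O + O)/(O + 1013/603) = (2*O)/(1013/603 + O) = 2*O/(1013/603 + O))
u = 1442401 (u = (1185 + 16)**2 = 1201**2 = 1442401)
u/m(v(-24, -48)) = 1442401/((1206*(-7)/(1013 + 603*(-7)))) = 1442401/((1206*(-7)/(1013 - 4221))) = 1442401/((1206*(-7)/(-3208))) = 1442401/((1206*(-7)*(-1/3208))) = 1442401/(4221/1604) = 1442401*(1604/4221) = 2313611204/4221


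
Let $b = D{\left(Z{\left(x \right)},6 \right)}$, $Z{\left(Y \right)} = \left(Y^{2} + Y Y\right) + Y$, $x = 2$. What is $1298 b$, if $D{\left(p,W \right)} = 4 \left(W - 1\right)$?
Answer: $25960$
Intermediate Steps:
$Z{\left(Y \right)} = Y + 2 Y^{2}$ ($Z{\left(Y \right)} = \left(Y^{2} + Y^{2}\right) + Y = 2 Y^{2} + Y = Y + 2 Y^{2}$)
$D{\left(p,W \right)} = -4 + 4 W$ ($D{\left(p,W \right)} = 4 \left(-1 + W\right) = -4 + 4 W$)
$b = 20$ ($b = -4 + 4 \cdot 6 = -4 + 24 = 20$)
$1298 b = 1298 \cdot 20 = 25960$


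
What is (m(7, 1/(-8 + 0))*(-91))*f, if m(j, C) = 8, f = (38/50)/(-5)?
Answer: 13832/125 ≈ 110.66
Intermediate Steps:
f = -19/125 (f = (38*(1/50))*(-1/5) = (19/25)*(-1/5) = -19/125 ≈ -0.15200)
(m(7, 1/(-8 + 0))*(-91))*f = (8*(-91))*(-19/125) = -728*(-19/125) = 13832/125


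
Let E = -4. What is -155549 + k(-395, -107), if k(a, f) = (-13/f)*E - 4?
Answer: -16644223/107 ≈ -1.5555e+5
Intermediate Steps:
k(a, f) = -4 + 52/f (k(a, f) = -13/f*(-4) - 4 = 52/f - 4 = -4 + 52/f)
-155549 + k(-395, -107) = -155549 + (-4 + 52/(-107)) = -155549 + (-4 + 52*(-1/107)) = -155549 + (-4 - 52/107) = -155549 - 480/107 = -16644223/107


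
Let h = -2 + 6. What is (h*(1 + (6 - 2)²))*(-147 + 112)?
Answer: -2380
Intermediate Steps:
h = 4
(h*(1 + (6 - 2)²))*(-147 + 112) = (4*(1 + (6 - 2)²))*(-147 + 112) = (4*(1 + 4²))*(-35) = (4*(1 + 16))*(-35) = (4*17)*(-35) = 68*(-35) = -2380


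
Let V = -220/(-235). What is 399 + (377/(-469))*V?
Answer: 8778569/22043 ≈ 398.25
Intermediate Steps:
V = 44/47 (V = -220*(-1/235) = 44/47 ≈ 0.93617)
399 + (377/(-469))*V = 399 + (377/(-469))*(44/47) = 399 + (377*(-1/469))*(44/47) = 399 - 377/469*44/47 = 399 - 16588/22043 = 8778569/22043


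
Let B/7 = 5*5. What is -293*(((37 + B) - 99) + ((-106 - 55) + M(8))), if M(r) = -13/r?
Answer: 116321/8 ≈ 14540.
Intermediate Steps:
B = 175 (B = 7*(5*5) = 7*25 = 175)
-293*(((37 + B) - 99) + ((-106 - 55) + M(8))) = -293*(((37 + 175) - 99) + ((-106 - 55) - 13/8)) = -293*((212 - 99) + (-161 - 13*⅛)) = -293*(113 + (-161 - 13/8)) = -293*(113 - 1301/8) = -293*(-397/8) = 116321/8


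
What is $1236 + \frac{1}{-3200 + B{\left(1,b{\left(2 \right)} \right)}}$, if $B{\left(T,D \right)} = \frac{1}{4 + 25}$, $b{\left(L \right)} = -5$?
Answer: $\frac{114699535}{92799} \approx 1236.0$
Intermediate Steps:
$B{\left(T,D \right)} = \frac{1}{29}$
$1236 + \frac{1}{-3200 + B{\left(1,b{\left(2 \right)} \right)}} = 1236 + \frac{1}{-3200 + \frac{1}{29}} = 1236 + \frac{1}{- \frac{92799}{29}} = 1236 - \frac{29}{92799} = \frac{114699535}{92799}$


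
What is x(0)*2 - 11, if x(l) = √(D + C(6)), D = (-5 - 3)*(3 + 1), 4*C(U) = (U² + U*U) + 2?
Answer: -11 + 3*I*√6 ≈ -11.0 + 7.3485*I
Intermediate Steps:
C(U) = ½ + U²/2 (C(U) = ((U² + U*U) + 2)/4 = ((U² + U²) + 2)/4 = (2*U² + 2)/4 = (2 + 2*U²)/4 = ½ + U²/2)
D = -32 (D = -8*4 = -32)
x(l) = 3*I*√6/2 (x(l) = √(-32 + (½ + (½)*6²)) = √(-32 + (½ + (½)*36)) = √(-32 + (½ + 18)) = √(-32 + 37/2) = √(-27/2) = 3*I*√6/2)
x(0)*2 - 11 = (3*I*√6/2)*2 - 11 = 3*I*√6 - 11 = -11 + 3*I*√6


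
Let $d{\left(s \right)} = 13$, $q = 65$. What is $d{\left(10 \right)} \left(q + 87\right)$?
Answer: $1976$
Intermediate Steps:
$d{\left(10 \right)} \left(q + 87\right) = 13 \left(65 + 87\right) = 13 \cdot 152 = 1976$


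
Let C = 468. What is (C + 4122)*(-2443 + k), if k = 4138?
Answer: 7780050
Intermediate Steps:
(C + 4122)*(-2443 + k) = (468 + 4122)*(-2443 + 4138) = 4590*1695 = 7780050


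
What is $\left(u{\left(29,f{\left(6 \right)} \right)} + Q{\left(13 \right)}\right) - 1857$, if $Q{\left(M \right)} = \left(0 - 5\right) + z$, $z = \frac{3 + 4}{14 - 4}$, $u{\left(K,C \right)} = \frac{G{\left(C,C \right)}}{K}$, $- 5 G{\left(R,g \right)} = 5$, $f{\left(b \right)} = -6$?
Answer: $- \frac{539787}{290} \approx -1861.3$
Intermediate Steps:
$G{\left(R,g \right)} = -1$ ($G{\left(R,g \right)} = \left(- \frac{1}{5}\right) 5 = -1$)
$u{\left(K,C \right)} = - \frac{1}{K}$
$z = \frac{7}{10} \approx 0.7$
$Q{\left(M \right)} = - \frac{43}{10}$ ($Q{\left(M \right)} = \left(0 - 5\right) + \frac{7}{10} = -5 + \frac{7}{10} = - \frac{43}{10}$)
$\left(u{\left(29,f{\left(6 \right)} \right)} + Q{\left(13 \right)}\right) - 1857 = \left(- \frac{1}{29} - \frac{43}{10}\right) - 1857 = - \frac{1257}{290} - 1857 = - \frac{539787}{290}$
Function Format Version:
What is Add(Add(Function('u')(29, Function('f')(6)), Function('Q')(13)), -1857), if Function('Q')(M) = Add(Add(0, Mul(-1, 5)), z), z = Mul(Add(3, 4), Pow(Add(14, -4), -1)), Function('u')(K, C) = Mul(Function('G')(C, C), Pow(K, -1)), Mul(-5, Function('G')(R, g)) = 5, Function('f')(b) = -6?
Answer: Rational(-539787, 290) ≈ -1861.3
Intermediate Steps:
Function('G')(R, g) = -1 (Function('G')(R, g) = Mul(Rational(-1, 5), 5) = -1)
Function('u')(K, C) = Mul(-1, Pow(K, -1))
z = Rational(7, 10) (z = Mul(7, Pow(10, -1)) = Mul(7, Rational(1, 10)) = Rational(7, 10) ≈ 0.70000)
Function('Q')(M) = Rational(-43, 10) (Function('Q')(M) = Add(Add(0, Mul(-1, 5)), Rational(7, 10)) = Add(Add(0, -5), Rational(7, 10)) = Add(-5, Rational(7, 10)) = Rational(-43, 10))
Add(Add(Function('u')(29, Function('f')(6)), Function('Q')(13)), -1857) = Add(Add(Mul(-1, Pow(29, -1)), Rational(-43, 10)), -1857) = Add(Add(Mul(-1, Rational(1, 29)), Rational(-43, 10)), -1857) = Add(Add(Rational(-1, 29), Rational(-43, 10)), -1857) = Add(Rational(-1257, 290), -1857) = Rational(-539787, 290)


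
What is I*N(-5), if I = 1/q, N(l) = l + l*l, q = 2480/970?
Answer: 485/62 ≈ 7.8226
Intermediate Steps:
q = 248/97 (q = 2480*(1/970) = 248/97 ≈ 2.5567)
N(l) = l + l²
I = 97/248 (I = 1/(248/97) = 97/248 ≈ 0.39113)
I*N(-5) = 97*(-5*(1 - 5))/248 = 97*(-5*(-4))/248 = (97/248)*20 = 485/62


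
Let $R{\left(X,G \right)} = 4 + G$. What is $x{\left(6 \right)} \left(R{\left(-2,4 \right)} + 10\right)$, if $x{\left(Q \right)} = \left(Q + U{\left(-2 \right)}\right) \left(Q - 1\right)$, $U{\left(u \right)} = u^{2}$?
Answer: $900$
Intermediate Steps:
$x{\left(Q \right)} = \left(-1 + Q\right) \left(4 + Q\right)$ ($x{\left(Q \right)} = \left(Q + \left(-2\right)^{2}\right) \left(Q - 1\right) = \left(Q + 4\right) \left(-1 + Q\right) = \left(4 + Q\right) \left(-1 + Q\right) = \left(-1 + Q\right) \left(4 + Q\right)$)
$x{\left(6 \right)} \left(R{\left(-2,4 \right)} + 10\right) = \left(-4 + 6^{2} + 3 \cdot 6\right) \left(\left(4 + 4\right) + 10\right) = \left(-4 + 36 + 18\right) \left(8 + 10\right) = 50 \cdot 18 = 900$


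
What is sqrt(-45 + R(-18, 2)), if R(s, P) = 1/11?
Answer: I*sqrt(5434)/11 ≈ 6.7014*I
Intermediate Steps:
R(s, P) = 1/11
sqrt(-45 + R(-18, 2)) = sqrt(-45 + 1/11) = sqrt(-494/11) = I*sqrt(5434)/11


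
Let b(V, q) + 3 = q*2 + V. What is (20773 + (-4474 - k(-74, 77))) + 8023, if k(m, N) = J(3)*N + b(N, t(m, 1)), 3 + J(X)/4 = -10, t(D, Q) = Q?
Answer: 28250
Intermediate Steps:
b(V, q) = -3 + V + 2*q (b(V, q) = -3 + (q*2 + V) = -3 + (2*q + V) = -3 + (V + 2*q) = -3 + V + 2*q)
J(X) = -52 (J(X) = -12 + 4*(-10) = -12 - 40 = -52)
k(m, N) = -1 - 51*N (k(m, N) = -52*N + (-3 + N + 2*1) = -52*N + (-3 + N + 2) = -52*N + (-1 + N) = -1 - 51*N)
(20773 + (-4474 - k(-74, 77))) + 8023 = (20773 + (-4474 - (-1 - 51*77))) + 8023 = (20773 + (-4474 - (-1 - 3927))) + 8023 = (20773 + (-4474 - 1*(-3928))) + 8023 = (20773 + (-4474 + 3928)) + 8023 = (20773 - 546) + 8023 = 20227 + 8023 = 28250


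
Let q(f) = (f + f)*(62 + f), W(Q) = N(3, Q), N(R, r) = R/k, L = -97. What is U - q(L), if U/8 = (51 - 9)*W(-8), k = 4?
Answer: -6538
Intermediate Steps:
N(R, r) = R/4
W(Q) = ¾ (W(Q) = (¼)*3 = ¾)
q(f) = 2*f*(62 + f) (q(f) = (2*f)*(62 + f) = 2*f*(62 + f))
U = 252 (U = 8*((51 - 9)*(¾)) = 8*(42*(¾)) = 8*(63/2) = 252)
U - q(L) = 252 - 2*(-97)*(62 - 97) = 252 - 2*(-97)*(-35) = 252 - 1*6790 = 252 - 6790 = -6538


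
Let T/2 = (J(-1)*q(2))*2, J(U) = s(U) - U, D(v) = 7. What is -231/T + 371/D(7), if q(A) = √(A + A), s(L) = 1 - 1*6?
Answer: 1927/32 ≈ 60.219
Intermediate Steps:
s(L) = -5 (s(L) = 1 - 6 = -5)
J(U) = -5 - U
q(A) = √2*√A (q(A) = √(2*A) = √2*√A)
T = -32 (T = 2*(((-5 - 1*(-1))*(√2*√2))*2) = 2*(((-5 + 1)*2)*2) = 2*(-4*2*2) = 2*(-8*2) = 2*(-16) = -32)
-231/T + 371/D(7) = -231/(-32) + 371/7 = -231*(-1/32) + 371*(⅐) = 231/32 + 53 = 1927/32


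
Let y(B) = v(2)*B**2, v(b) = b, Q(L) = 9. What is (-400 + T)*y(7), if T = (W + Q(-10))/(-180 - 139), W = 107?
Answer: -431592/11 ≈ -39236.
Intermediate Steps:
y(B) = 2*B**2
T = -4/11 (T = (107 + 9)/(-180 - 139) = 116/(-319) = 116*(-1/319) = -4/11 ≈ -0.36364)
(-400 + T)*y(7) = (-400 - 4/11)*(2*7**2) = -8808*49/11 = -4404/11*98 = -431592/11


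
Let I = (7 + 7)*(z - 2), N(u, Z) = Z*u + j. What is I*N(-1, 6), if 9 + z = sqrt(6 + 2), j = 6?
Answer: 0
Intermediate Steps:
N(u, Z) = 6 + Z*u (N(u, Z) = Z*u + 6 = 6 + Z*u)
z = -9 + 2*sqrt(2) (z = -9 + sqrt(6 + 2) = -9 + sqrt(8) = -9 + 2*sqrt(2) ≈ -6.1716)
I = -154 + 28*sqrt(2) (I = (7 + 7)*((-9 + 2*sqrt(2)) - 2) = 14*(-11 + 2*sqrt(2)) = -154 + 28*sqrt(2) ≈ -114.40)
I*N(-1, 6) = (-154 + 28*sqrt(2))*(6 + 6*(-1)) = (-154 + 28*sqrt(2))*(6 - 6) = (-154 + 28*sqrt(2))*0 = 0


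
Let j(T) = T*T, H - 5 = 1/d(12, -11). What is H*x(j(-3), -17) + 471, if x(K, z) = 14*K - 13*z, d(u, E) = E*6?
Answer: 145249/66 ≈ 2200.7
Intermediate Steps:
d(u, E) = 6*E
H = 329/66 (H = 5 + 1/(6*(-11)) = 5 + 1/(-66) = 5 - 1/66 = 329/66 ≈ 4.9848)
j(T) = T²
x(K, z) = -13*z + 14*K
H*x(j(-3), -17) + 471 = 329*(-13*(-17) + 14*(-3)²)/66 + 471 = 329*(221 + 14*9)/66 + 471 = 329*(221 + 126)/66 + 471 = (329/66)*347 + 471 = 114163/66 + 471 = 145249/66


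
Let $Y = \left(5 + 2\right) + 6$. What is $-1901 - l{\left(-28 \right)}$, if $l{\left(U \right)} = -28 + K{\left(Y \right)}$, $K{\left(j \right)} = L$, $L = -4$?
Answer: $-1869$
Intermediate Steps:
$Y = 13$ ($Y = 7 + 6 = 13$)
$K{\left(j \right)} = -4$
$l{\left(U \right)} = -32$ ($l{\left(U \right)} = -28 - 4 = -32$)
$-1901 - l{\left(-28 \right)} = -1901 - -32 = -1901 + 32 = -1869$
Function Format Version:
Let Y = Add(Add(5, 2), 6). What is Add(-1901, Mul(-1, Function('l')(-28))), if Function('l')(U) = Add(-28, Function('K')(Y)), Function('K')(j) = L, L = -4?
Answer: -1869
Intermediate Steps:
Y = 13 (Y = Add(7, 6) = 13)
Function('K')(j) = -4
Function('l')(U) = -32 (Function('l')(U) = Add(-28, -4) = -32)
Add(-1901, Mul(-1, Function('l')(-28))) = Add(-1901, Mul(-1, -32)) = Add(-1901, 32) = -1869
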